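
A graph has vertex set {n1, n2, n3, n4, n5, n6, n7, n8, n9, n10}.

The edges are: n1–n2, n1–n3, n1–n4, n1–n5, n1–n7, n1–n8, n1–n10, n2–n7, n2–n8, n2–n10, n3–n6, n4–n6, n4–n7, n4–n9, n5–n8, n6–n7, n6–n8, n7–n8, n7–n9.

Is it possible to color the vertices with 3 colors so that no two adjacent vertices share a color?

n1, n2, n7, n8 are pairwise adjacent (a clique of size 4), so at least 4 colors are needed.
So 3 colors are not enough.

No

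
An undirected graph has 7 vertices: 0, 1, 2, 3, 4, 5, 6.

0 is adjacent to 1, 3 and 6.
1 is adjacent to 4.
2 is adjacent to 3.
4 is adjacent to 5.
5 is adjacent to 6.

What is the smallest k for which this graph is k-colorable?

The cycle 1-4-5-6-0-1 has odd length 5, so it cannot be 2-colored; at least 3 colors are needed.
3 colors suffice: 0=a, 1=c, 2=a, 3=b, 4=b, 5=a, 6=b. No two adjacent vertices share a color.

3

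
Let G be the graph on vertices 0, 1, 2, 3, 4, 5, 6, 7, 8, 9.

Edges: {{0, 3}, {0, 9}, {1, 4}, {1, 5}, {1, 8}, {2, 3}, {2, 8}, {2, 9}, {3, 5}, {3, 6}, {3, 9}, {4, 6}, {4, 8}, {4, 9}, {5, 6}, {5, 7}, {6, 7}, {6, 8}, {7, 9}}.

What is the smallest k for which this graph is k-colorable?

1, 4, 8 form a triangle, so at least 3 colors are needed.
3 colors suffice: 0=green, 1=red, 2=green, 3=blue, 4=green, 5=green, 6=red, 7=blue, 8=blue, 9=red. No two adjacent vertices share a color.

3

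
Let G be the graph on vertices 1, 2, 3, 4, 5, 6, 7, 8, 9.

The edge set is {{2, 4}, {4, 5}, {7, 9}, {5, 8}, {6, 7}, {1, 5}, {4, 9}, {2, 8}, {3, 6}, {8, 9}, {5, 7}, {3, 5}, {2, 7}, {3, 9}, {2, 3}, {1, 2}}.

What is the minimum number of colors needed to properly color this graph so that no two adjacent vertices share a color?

2

4 and 5 are adjacent, so at least 2 colors are needed.
2 colors suffice: color a → {2, 5, 6, 9}; color b → {1, 3, 4, 7, 8}. Every edge joins two different colors.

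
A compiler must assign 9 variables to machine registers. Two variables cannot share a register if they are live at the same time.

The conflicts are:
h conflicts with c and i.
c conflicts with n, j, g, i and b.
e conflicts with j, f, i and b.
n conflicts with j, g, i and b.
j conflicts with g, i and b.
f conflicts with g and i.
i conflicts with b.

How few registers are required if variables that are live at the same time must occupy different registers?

c, n, j, i, b are mutually in conflict, so at least 5 registers are needed.
5 registers suffice: register 1 → {g, i}; register 2 → {h, j, f}; register 3 → {c, e}; register 4 → {n}; register 5 → {b}. Each listed conflict is separated.

5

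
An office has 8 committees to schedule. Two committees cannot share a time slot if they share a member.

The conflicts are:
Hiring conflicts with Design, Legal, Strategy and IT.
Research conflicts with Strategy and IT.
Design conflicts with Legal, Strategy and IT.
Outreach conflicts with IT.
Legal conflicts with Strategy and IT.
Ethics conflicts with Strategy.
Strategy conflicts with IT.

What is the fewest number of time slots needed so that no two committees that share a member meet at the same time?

Hiring, Design, Legal, Strategy, IT all conflict with each other, so at least 5 time slots are needed.
Using 5 time slots: Hiring=3, Research=3, Design=4, Outreach=2, Legal=5, Ethics=1, Strategy=2, IT=1. No two conflicting committees share a time slot.

5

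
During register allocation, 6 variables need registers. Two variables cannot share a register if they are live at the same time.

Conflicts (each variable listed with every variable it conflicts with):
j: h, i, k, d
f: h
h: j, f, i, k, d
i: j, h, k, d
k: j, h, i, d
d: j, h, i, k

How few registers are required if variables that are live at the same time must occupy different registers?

5

j, h, i, k, d pairwise conflict, so at least 5 registers are needed.
A valid assignment using 5 registers: j=2, f=2, h=1, i=4, k=3, d=5. Each listed conflict is separated.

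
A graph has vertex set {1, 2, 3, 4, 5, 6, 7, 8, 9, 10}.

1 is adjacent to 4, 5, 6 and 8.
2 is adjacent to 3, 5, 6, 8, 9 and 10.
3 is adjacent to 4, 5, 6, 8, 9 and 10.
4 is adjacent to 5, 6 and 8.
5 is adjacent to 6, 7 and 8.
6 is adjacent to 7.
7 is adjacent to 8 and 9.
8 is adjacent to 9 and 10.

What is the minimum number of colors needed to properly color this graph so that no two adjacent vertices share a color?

1, 4, 5, 8 form a clique, so at least 4 colors are needed.
4 colors suffice: color a → {6, 8}; color b → {5, 9, 10}; color c → {1, 3, 7}; color d → {2, 4}. No two adjacent vertices share a color.

4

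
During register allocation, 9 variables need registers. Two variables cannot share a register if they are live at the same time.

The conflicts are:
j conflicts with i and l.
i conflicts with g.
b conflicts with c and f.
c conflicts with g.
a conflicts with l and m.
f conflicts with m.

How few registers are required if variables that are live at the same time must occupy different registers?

The cycle i-g-c-b-f-m-a-l-j-i has odd length 9, so it cannot be 2-colored; at least 3 registers are needed.
3 registers suffice: j=1, i=2, b=3, c=2, a=1, g=1, l=2, f=1, m=2. No two conflicting variables share a register.

3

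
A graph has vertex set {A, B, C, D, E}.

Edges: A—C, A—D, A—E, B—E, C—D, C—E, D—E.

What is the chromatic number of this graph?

A, C, D, E are mutually adjacent (a clique of size 4), so at least 4 colors are needed.
A valid assignment using 4 colors: A=2, B=2, C=3, D=4, E=1. Every edge joins two different colors.

4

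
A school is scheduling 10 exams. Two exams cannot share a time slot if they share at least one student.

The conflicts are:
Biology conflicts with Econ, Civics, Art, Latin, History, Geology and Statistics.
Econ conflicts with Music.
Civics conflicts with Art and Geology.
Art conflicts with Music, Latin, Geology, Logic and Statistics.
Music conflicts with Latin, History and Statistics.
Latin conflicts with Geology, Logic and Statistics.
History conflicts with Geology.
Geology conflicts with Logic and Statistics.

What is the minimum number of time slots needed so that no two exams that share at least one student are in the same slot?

Biology, Art, Latin, Geology, Statistics all conflict with each other, so at least 5 time slots are needed.
A valid assignment using 5 time slots: Biology=1, Econ=2, Civics=4, Art=3, Music=1, Latin=4, History=3, Geology=2, Logic=1, Statistics=5. Every pair that conflicts lands in different time slots.

5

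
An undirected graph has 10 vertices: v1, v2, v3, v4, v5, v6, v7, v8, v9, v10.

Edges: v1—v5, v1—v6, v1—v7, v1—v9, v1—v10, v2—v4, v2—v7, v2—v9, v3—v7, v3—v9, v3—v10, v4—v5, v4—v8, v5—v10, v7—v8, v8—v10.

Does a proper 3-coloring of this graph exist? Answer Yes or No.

The chromatic number is 3. v1, v5, v10 are mutually adjacent, so at least 3 colors are needed.
A valid assignment using 3 colors: v1=1, v2=3, v3=1, v4=1, v5=3, v6=2, v7=2, v8=3, v9=2, v10=2.
That is already a proper 3-coloring.

Yes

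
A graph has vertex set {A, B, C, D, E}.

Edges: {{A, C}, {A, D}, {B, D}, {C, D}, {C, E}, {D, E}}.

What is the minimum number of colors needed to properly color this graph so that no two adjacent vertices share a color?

3

C, D, E are pairwise adjacent, so at least 3 colors are needed.
3 colors suffice: color 1 → {D}; color 2 → {B, C}; color 3 → {A, E}. No two adjacent vertices share a color.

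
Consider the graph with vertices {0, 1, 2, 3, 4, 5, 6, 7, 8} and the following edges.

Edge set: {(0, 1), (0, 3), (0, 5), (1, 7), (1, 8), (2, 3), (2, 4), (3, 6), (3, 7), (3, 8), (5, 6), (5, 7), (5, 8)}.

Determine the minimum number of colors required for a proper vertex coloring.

0 and 1 are adjacent, so at least 2 colors are needed.
2 colors suffice: color a → {1, 3, 4, 5}; color b → {0, 2, 6, 7, 8}. Each edge has distinct colors on its endpoints.

2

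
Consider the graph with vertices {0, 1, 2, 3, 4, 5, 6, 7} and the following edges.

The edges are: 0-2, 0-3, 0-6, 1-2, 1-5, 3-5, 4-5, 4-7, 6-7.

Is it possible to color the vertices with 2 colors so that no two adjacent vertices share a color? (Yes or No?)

The cycle 3-5-1-2-0-3 has odd length 5, so it cannot be 2-colored; at least 3 colors are needed.
So 2 colors are not enough.

No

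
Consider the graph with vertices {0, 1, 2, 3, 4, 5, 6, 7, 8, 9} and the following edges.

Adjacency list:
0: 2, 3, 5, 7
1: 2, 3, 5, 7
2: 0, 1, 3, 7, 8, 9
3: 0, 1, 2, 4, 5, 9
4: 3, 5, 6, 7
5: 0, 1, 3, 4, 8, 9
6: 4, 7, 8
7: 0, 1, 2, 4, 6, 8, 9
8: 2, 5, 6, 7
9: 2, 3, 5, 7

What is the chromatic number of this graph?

2, 7, 8 are pairwise adjacent, so at least 3 colors are needed.
3 colors suffice: color red → {3, 7}; color blue → {2, 5, 6}; color green → {0, 1, 4, 8, 9}. Every edge joins two different colors.

3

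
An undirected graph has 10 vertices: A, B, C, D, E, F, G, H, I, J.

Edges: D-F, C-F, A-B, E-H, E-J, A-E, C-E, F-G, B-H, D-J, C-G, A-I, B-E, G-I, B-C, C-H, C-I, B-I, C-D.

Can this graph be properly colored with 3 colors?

No

B, C, E, H are mutually adjacent (a clique of size 4), so at least 4 colors are needed.
So 3 colors are not enough.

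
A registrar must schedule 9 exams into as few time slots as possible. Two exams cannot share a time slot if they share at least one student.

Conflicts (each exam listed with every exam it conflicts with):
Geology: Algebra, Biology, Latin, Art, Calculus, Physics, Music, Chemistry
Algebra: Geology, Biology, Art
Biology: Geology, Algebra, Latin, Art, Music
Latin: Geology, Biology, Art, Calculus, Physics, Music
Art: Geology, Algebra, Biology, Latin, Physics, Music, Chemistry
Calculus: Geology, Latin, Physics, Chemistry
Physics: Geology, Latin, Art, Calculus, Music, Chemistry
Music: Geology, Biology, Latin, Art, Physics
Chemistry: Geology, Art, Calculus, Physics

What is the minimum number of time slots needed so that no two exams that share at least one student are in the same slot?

5

Geology, Latin, Art, Physics, Music all conflict with each other, so at least 5 time slots are needed.
5 time slots suffice: Geology=1, Algebra=4, Biology=3, Latin=4, Art=2, Calculus=2, Physics=3, Music=5, Chemistry=4. No two conflicting exams share a time slot.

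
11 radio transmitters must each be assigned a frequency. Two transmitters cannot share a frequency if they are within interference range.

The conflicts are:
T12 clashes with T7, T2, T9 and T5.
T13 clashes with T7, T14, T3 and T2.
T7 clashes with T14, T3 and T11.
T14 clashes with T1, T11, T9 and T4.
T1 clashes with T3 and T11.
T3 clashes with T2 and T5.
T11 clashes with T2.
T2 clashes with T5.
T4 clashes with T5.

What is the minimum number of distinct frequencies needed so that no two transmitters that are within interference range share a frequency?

3

T13, T7, T3 pairwise conflict, so at least 3 frequencies are needed.
A valid assignment using 3 frequencies: T12=1, T13=3, T7=2, T14=1, T1=2, T3=1, T11=3, T2=2, T9=2, T4=2, T5=3. Each listed conflict is separated.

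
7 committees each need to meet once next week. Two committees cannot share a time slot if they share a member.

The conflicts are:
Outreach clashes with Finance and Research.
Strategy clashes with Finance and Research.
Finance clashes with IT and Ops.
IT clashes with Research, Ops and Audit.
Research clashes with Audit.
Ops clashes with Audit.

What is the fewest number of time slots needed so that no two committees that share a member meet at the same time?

IT, Research, Audit pairwise conflict, so at least 3 time slots are needed.
3 time slots suffice: Outreach=1, Strategy=1, Finance=2, IT=1, Research=3, Ops=3, Audit=2. Every pair that conflicts lands in different time slots.

3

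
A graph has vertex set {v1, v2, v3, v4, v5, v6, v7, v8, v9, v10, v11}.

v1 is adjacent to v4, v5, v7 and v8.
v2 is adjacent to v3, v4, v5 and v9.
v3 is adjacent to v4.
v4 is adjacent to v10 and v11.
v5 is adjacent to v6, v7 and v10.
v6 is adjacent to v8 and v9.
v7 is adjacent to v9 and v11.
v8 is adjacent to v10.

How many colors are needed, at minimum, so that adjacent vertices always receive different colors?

v1, v5, v7 are mutually adjacent, so at least 3 colors are needed.
3 colors suffice: color 1 → {v4, v5, v8, v9}; color 2 → {v1, v2, v6, v10, v11}; color 3 → {v3, v7}. Each edge has distinct colors on its endpoints.

3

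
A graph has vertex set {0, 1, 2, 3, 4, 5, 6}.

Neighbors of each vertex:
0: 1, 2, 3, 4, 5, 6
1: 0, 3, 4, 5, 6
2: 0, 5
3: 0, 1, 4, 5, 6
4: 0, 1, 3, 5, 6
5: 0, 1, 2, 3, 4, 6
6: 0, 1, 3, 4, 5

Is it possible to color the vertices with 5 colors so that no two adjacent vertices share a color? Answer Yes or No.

No

0, 1, 3, 4, 5, 6 are pairwise adjacent (a clique of size 6), so at least 6 colors are needed.
So 5 colors are not enough.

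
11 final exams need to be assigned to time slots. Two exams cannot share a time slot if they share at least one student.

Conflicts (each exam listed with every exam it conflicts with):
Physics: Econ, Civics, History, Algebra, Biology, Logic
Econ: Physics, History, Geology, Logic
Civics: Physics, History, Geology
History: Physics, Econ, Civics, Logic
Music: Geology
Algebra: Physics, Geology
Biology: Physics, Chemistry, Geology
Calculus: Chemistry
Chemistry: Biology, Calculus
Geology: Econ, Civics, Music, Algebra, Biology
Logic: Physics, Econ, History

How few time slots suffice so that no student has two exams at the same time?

Physics, Econ, History, Logic are mutually in conflict, so at least 4 time slots are needed.
Using 4 time slots: Physics=1, Econ=2, Civics=2, History=3, Music=2, Algebra=2, Biology=2, Calculus=2, Chemistry=1, Geology=1, Logic=4. No two conflicting exams share a time slot.

4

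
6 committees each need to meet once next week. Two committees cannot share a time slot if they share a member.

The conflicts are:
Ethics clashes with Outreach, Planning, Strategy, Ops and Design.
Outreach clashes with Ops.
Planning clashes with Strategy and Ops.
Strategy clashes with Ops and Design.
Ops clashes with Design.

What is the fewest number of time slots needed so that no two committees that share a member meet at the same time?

4

Ethics, Strategy, Ops, Design all conflict with each other, so at least 4 time slots are needed.
4 time slots suffice: time slot 1 → {Ethics}; time slot 2 → {Ops}; time slot 3 → {Outreach, Strategy}; time slot 4 → {Planning, Design}. Every pair that conflicts lands in different time slots.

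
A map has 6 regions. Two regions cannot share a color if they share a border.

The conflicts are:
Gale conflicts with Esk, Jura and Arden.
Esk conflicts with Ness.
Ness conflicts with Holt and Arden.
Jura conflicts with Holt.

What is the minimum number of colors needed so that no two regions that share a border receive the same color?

The cycle Gale-Esk-Ness-Holt-Jura-Gale has odd length 5, so it cannot be 2-colored; at least 3 colors are needed.
3 colors suffice: color 1 → {Gale, Ness}; color 2 → {Esk, Jura, Arden}; color 3 → {Holt}. No two conflicting regions share a color.

3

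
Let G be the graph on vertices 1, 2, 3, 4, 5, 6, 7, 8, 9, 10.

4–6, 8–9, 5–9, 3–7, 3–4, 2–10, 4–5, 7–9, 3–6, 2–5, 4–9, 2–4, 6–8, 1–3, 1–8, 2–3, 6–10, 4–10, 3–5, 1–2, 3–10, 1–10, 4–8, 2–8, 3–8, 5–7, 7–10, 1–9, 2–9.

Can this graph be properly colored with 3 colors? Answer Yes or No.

No

3, 4, 6, 10 form a clique, so at least 4 colors are needed.
So 3 colors are not enough.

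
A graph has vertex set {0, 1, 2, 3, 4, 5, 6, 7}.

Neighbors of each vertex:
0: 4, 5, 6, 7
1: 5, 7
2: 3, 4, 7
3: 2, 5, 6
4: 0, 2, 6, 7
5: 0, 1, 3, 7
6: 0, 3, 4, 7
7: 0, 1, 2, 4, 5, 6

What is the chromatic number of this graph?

4

0, 4, 6, 7 form a clique, so at least 4 colors are needed.
One proper 4-coloring: 0=yellow, 1=green, 2=green, 3=red, 4=blue, 5=blue, 6=green, 7=red. Every edge joins two different colors.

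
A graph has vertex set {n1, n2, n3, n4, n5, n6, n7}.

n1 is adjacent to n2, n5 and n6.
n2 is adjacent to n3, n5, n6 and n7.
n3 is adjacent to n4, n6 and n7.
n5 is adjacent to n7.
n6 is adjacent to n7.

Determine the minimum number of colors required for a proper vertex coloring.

n2, n3, n6, n7 form a clique, so at least 4 colors are needed.
One proper 4-coloring: n1=G, n2=R, n3=Y, n4=R, n5=B, n6=B, n7=G. Every edge joins two different colors.

4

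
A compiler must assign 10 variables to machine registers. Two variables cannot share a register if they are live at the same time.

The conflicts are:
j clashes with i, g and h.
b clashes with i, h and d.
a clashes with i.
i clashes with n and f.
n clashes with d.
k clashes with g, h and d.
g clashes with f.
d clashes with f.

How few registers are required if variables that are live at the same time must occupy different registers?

2

j and h conflict, so at least 2 registers are needed.
2 registers suffice: register 1 → {i, g, h, d}; register 2 → {j, b, a, n, k, f}. No two conflicting variables share a register.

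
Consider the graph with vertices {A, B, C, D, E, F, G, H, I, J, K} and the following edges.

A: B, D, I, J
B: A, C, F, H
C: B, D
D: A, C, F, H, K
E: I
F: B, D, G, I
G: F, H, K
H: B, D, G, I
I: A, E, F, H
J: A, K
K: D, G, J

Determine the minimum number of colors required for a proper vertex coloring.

2

D and F are adjacent, so at least 2 colors are needed.
2 colors suffice: color 1 → {B, D, G, I, J}; color 2 → {A, C, E, F, H, K}. No two adjacent vertices share a color.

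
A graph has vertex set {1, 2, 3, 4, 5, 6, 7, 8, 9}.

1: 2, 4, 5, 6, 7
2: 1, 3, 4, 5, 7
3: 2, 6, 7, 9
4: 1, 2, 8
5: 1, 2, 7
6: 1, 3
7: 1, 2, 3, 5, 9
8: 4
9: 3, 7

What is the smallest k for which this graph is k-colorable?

4

1, 2, 5, 7 are mutually adjacent (a clique of size 4), so at least 4 colors are needed.
One proper 4-coloring: 1=a, 2=b, 3=a, 4=c, 5=d, 6=b, 7=c, 8=a, 9=b. No two adjacent vertices share a color.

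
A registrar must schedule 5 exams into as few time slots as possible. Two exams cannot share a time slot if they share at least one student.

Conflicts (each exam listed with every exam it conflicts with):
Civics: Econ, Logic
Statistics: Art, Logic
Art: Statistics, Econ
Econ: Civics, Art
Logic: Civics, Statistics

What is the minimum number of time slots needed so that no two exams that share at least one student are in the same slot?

The cycle Econ-Civics-Logic-Statistics-Art-Econ has odd length 5, so it cannot be 2-colored; at least 3 time slots are needed.
3 time slots suffice: time slot 1 → {Econ, Logic}; time slot 2 → {Civics, Statistics}; time slot 3 → {Art}. No two conflicting exams share a time slot.

3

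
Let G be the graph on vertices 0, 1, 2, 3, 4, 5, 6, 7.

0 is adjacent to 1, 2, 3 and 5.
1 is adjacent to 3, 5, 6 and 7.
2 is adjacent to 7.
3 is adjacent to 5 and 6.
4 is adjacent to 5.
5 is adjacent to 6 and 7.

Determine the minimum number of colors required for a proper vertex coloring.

4

1, 3, 5, 6 are pairwise adjacent (a clique of size 4), so at least 4 colors are needed.
One proper 4-coloring: 0=green, 1=blue, 2=red, 3=yellow, 4=blue, 5=red, 6=green, 7=green. Every edge joins two different colors.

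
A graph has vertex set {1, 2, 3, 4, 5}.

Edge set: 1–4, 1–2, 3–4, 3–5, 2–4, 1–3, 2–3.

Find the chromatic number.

4

1, 2, 3, 4 form a clique, so at least 4 colors are needed.
4 colors suffice: color red → {3}; color blue → {2, 5}; color green → {1}; color yellow → {4}. Each edge has distinct colors on its endpoints.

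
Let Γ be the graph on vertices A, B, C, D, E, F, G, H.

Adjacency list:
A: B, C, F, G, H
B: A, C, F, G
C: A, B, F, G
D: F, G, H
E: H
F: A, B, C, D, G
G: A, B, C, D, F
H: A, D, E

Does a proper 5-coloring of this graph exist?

The chromatic number is 5. A, B, C, F, G are pairwise adjacent (a clique of size 5), so at least 5 colors are needed.
A valid assignment using 5 colors: A=1, B=5, C=4, D=1, E=1, F=2, G=3, H=2.
That is already a proper 5-coloring.

Yes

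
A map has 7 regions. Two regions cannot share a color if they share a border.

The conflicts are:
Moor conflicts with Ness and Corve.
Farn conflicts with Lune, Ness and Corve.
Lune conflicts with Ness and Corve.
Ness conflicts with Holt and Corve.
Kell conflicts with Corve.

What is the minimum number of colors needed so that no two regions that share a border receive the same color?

4

Farn, Lune, Ness, Corve all conflict with each other, so at least 4 colors are needed.
4 colors suffice: color 1 → {Holt, Corve}; color 2 → {Ness, Kell}; color 3 → {Moor, Lune}; color 4 → {Farn}. Every pair that conflicts lands in different colors.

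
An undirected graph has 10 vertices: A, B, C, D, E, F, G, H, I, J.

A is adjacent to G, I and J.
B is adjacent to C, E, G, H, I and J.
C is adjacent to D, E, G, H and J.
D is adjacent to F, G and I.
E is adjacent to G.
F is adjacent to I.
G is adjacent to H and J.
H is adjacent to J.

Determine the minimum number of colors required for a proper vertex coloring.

5

B, C, G, H, J form a clique, so at least 5 colors are needed.
5 colors suffice: color red → {G, I}; color blue → {A, B, D}; color green → {C, F}; color yellow → {E, J}; color purple → {H}. Each edge has distinct colors on its endpoints.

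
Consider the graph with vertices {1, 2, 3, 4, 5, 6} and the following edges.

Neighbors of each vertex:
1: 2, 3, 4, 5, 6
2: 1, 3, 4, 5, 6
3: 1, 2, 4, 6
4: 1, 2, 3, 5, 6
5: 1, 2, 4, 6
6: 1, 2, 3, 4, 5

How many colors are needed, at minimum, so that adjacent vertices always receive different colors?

5

1, 2, 3, 4, 6 form a clique, so at least 5 colors are needed.
5 colors suffice: 1=yellow, 2=blue, 3=purple, 4=green, 5=purple, 6=red. Each edge has distinct colors on its endpoints.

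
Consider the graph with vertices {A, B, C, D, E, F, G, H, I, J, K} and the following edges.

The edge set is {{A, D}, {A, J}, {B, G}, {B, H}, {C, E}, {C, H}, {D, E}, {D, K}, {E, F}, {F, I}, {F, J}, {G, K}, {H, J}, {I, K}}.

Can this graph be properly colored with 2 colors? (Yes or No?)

No

The cycle C-E-F-J-H-C has odd length 5, so it cannot be 2-colored; at least 3 colors are needed.
So 2 colors are not enough.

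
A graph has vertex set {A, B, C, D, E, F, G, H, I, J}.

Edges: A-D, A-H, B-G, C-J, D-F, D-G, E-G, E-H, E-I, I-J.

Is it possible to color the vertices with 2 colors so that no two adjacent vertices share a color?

The cycle A-H-E-G-D-A has odd length 5, so it cannot be 2-colored; at least 3 colors are needed.
So 2 colors are not enough.

No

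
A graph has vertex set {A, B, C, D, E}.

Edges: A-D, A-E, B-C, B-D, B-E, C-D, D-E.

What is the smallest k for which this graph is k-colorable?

B, D, E are pairwise adjacent, so at least 3 colors are needed.
A valid assignment using 3 colors: A=blue, B=blue, C=green, D=red, E=green. Every edge joins two different colors.

3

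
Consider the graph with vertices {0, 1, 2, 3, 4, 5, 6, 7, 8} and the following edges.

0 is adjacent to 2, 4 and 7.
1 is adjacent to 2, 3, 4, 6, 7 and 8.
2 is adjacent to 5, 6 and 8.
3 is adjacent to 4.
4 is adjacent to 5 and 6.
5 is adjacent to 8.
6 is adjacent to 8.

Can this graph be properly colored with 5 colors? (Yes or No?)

The chromatic number is 4. 1, 2, 6, 8 are pairwise adjacent (a clique of size 4), so at least 4 colors are needed.
4 colors suffice: color red → {0, 1, 5}; color blue → {2, 4, 7}; color green → {3, 8}; color yellow → {6}.
Since 5 ≥ 4, a proper 5-coloring certainly exists.

Yes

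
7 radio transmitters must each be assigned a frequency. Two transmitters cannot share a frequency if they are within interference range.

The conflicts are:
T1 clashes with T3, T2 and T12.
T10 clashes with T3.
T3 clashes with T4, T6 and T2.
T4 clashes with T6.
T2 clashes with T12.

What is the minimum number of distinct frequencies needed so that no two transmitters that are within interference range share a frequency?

T3, T4, T6 pairwise conflict, so at least 3 frequencies are needed.
Using 3 frequencies: T1=3, T10=2, T3=1, T4=2, T6=3, T2=2, T12=1. No two conflicting transmitters share a frequency.

3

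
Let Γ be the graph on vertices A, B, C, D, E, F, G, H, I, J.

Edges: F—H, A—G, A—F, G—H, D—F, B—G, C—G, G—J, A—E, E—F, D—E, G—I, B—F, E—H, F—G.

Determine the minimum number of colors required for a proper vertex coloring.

3

A, F, G are mutually adjacent, so at least 3 colors are needed.
3 colors suffice: color 1 → {E, G}; color 2 → {C, F, I, J}; color 3 → {A, B, D, H}. Every edge joins two different colors.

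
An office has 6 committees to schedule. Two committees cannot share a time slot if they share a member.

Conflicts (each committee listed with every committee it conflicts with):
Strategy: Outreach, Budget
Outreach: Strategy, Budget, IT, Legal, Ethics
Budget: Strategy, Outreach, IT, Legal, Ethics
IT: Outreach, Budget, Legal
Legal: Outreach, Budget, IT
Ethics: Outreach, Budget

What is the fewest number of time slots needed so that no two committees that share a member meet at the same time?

Outreach, Budget, IT, Legal pairwise conflict, so at least 4 time slots are needed.
4 time slots suffice: time slot 1 → {Outreach}; time slot 2 → {Budget}; time slot 3 → {Strategy, Legal, Ethics}; time slot 4 → {IT}. Every pair that conflicts lands in different time slots.

4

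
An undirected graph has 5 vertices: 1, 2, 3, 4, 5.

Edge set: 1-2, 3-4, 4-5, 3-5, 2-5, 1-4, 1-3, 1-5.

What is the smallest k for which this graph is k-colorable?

4

1, 3, 4, 5 form a clique, so at least 4 colors are needed.
4 colors suffice: color a → {5}; color b → {1}; color c → {2, 3}; color d → {4}. Each edge has distinct colors on its endpoints.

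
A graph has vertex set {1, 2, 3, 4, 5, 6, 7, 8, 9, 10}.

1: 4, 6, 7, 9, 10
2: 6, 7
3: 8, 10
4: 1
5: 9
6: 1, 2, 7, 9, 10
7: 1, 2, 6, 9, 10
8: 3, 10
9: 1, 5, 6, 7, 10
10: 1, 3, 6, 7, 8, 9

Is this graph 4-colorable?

No

1, 6, 7, 9, 10 are mutually adjacent (a clique of size 5), so at least 5 colors are needed.
So 4 colors are not enough.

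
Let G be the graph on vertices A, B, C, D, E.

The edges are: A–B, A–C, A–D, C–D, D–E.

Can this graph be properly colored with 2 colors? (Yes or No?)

No

A, C, D are pairwise adjacent, so at least 3 colors are needed.
So 2 colors are not enough.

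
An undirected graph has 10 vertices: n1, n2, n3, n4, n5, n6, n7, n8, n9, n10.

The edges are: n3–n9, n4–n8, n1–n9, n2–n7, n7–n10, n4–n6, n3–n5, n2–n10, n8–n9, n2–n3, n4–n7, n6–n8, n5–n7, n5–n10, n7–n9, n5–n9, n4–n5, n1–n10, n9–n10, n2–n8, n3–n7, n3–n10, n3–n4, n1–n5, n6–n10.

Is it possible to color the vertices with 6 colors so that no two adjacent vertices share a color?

Yes

The chromatic number is 5. n3, n5, n7, n9, n10 are pairwise adjacent (a clique of size 5), so at least 5 colors are needed.
5 colors suffice: color 1 → {n4, n10}; color 2 → {n2, n5, n6}; color 3 → {n9}; color 4 → {n1, n7, n8}; color 5 → {n3}.
Since 6 ≥ 5, a proper 6-coloring certainly exists.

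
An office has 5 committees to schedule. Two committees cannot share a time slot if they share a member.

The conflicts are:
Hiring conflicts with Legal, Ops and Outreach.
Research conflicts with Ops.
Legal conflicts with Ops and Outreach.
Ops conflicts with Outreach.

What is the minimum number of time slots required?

4

Hiring, Legal, Ops, Outreach pairwise conflict, so at least 4 time slots are needed.
4 time slots suffice: Hiring=2, Research=2, Legal=4, Ops=1, Outreach=3. Every pair that conflicts lands in different time slots.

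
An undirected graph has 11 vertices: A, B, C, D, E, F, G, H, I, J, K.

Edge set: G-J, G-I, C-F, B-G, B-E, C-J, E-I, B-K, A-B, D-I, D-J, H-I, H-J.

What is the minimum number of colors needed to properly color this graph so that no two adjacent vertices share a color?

2

D and J are adjacent, so at least 2 colors are needed.
One proper 2-coloring: A=2, B=1, C=2, D=2, E=2, F=1, G=2, H=2, I=1, J=1, K=2. Every edge joins two different colors.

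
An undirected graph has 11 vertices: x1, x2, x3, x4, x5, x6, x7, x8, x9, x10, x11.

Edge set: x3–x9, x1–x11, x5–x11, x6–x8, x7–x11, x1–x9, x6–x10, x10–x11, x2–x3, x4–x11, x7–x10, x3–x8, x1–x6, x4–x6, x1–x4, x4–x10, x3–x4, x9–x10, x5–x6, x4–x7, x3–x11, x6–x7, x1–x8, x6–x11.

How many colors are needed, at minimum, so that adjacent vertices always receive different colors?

x4, x6, x7, x10, x11 are pairwise adjacent (a clique of size 5), so at least 5 colors are needed.
5 colors suffice: color R → {x3, x6}; color B → {x2, x8, x9, x11}; color G → {x4, x5}; color Y → {x1, x10}; color P → {x7}. Every edge joins two different colors.

5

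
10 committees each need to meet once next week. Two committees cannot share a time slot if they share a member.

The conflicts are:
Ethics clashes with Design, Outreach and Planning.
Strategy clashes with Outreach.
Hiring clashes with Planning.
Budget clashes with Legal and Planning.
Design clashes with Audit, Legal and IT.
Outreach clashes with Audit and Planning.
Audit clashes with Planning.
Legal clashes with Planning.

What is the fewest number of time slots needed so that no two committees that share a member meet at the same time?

3

Outreach, Audit, Planning are mutually in conflict, so at least 3 time slots are needed.
3 time slots suffice: time slot 1 → {Strategy, Design, Planning}; time slot 2 → {Hiring, Outreach, Legal, IT}; time slot 3 → {Ethics, Budget, Audit}. Each listed conflict is separated.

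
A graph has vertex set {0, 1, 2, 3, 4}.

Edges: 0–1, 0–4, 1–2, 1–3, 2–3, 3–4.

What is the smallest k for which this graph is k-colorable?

3

1, 2, 3 are pairwise adjacent, so at least 3 colors are needed.
3 colors suffice: color a → {0, 3}; color b → {1, 4}; color c → {2}. Each edge has distinct colors on its endpoints.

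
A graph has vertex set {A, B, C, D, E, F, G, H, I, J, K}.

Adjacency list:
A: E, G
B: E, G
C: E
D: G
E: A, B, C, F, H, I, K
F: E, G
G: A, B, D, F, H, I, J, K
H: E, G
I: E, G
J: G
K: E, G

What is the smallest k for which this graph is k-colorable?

2

G and I are adjacent, so at least 2 colors are needed.
2 colors suffice: color 1 → {E, G}; color 2 → {A, B, C, D, F, H, I, J, K}. Each edge has distinct colors on its endpoints.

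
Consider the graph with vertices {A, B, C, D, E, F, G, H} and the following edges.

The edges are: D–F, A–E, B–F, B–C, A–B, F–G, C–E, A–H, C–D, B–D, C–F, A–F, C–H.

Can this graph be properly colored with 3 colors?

B, C, D, F are mutually adjacent (a clique of size 4), so at least 4 colors are needed.
So 3 colors are not enough.

No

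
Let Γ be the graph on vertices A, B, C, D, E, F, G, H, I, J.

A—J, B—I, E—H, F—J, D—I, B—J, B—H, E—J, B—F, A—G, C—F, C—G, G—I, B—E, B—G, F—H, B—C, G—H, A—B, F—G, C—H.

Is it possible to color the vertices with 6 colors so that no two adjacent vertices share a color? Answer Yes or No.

The chromatic number is 5. B, C, F, G, H are pairwise adjacent (a clique of size 5), so at least 5 colors are needed.
One proper 5-coloring: A=3, B=1, C=5, D=1, E=3, F=3, G=2, H=4, I=3, J=2.
Since 6 ≥ 5, a proper 6-coloring certainly exists.

Yes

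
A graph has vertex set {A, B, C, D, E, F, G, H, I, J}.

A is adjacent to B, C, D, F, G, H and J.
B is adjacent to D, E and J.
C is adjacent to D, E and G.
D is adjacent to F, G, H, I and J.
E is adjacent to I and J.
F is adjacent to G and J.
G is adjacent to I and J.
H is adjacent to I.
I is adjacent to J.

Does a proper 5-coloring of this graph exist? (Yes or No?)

Yes

The chromatic number is 5. A, D, F, G, J are pairwise adjacent (a clique of size 5), so at least 5 colors are needed.
5 colors suffice: color 1 → {D, E}; color 2 → {C, H, J}; color 3 → {A, I}; color 4 → {B, G}; color 5 → {F}.
That is already a proper 5-coloring.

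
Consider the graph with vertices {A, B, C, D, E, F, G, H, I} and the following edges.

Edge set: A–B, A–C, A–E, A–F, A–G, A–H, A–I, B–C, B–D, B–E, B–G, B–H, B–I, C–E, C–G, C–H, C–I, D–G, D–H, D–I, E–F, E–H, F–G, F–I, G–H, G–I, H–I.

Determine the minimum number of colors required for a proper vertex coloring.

A, B, C, G, H, I form a clique, so at least 6 colors are needed.
One proper 6-coloring: A=3, B=2, C=6, D=3, E=1, F=2, G=4, H=5, I=1. No two adjacent vertices share a color.

6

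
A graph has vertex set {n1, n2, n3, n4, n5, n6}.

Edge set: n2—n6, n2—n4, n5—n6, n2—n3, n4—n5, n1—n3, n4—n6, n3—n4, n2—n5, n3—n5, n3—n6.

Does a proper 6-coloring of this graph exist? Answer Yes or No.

The chromatic number is 5. n2, n3, n4, n5, n6 form a clique, so at least 5 colors are needed.
One proper 5-coloring: n1=2, n2=5, n3=1, n4=2, n5=4, n6=3.
Since 6 ≥ 5, a proper 6-coloring certainly exists.

Yes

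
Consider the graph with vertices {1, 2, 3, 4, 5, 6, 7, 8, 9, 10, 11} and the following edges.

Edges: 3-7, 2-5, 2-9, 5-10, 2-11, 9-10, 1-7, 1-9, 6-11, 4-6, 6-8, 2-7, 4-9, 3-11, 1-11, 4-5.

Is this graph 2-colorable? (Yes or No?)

The cycle 6-4-5-2-11-6 has odd length 5, so it cannot be 2-colored; at least 3 colors are needed.
So 2 colors are not enough.

No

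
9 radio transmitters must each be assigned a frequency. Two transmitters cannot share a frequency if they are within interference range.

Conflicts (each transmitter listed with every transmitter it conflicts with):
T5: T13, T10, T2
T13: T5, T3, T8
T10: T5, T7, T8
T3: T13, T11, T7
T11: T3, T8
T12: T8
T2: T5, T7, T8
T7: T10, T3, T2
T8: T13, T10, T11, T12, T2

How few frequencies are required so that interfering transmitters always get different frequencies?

3

The cycle T7-T3-T11-T8-T10-T7 has odd length 5, so it cannot be 2-colored; at least 3 frequencies are needed.
3 frequencies suffice: frequency 1 → {T5, T7, T8}; frequency 2 → {T13, T10, T11, T12, T2}; frequency 3 → {T3}. No two conflicting transmitters share a frequency.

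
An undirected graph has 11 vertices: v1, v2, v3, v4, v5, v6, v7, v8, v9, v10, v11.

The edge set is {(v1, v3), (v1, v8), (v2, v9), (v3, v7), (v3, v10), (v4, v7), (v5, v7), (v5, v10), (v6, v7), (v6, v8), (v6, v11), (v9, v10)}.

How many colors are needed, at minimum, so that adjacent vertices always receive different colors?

3

The cycle v8-v1-v3-v7-v6-v8 has odd length 5, so it cannot be 2-colored; at least 3 colors are needed.
3 colors suffice: color 1 → {v1, v2, v7, v10, v11}; color 2 → {v3, v4, v5, v6, v9}; color 3 → {v8}. Every edge joins two different colors.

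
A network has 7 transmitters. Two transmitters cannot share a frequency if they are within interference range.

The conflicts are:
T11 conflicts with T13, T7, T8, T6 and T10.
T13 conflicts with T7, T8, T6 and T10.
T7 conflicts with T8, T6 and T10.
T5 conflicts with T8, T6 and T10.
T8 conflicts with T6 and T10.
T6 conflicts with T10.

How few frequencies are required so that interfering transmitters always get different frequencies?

6

T11, T13, T7, T8, T6, T10 all conflict with each other, so at least 6 frequencies are needed.
6 frequencies suffice: T11=4, T13=6, T7=5, T5=4, T8=3, T6=2, T10=1. Every pair that conflicts lands in different frequencies.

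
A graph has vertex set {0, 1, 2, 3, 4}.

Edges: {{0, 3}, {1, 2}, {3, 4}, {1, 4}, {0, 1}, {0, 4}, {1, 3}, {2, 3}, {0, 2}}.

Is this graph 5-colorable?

Yes

The chromatic number is 4. 0, 1, 2, 3 are mutually adjacent (a clique of size 4), so at least 4 colors are needed.
A valid assignment using 4 colors: 0=green, 1=blue, 2=yellow, 3=red, 4=yellow.
Since 5 ≥ 4, a proper 5-coloring certainly exists.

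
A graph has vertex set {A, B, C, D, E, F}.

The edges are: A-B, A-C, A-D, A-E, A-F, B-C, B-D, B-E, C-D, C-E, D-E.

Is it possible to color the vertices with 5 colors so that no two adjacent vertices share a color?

The chromatic number is 5. A, B, C, D, E form a clique, so at least 5 colors are needed.
5 colors suffice: color 1 → {A}; color 2 → {B, F}; color 3 → {C}; color 4 → {E}; color 5 → {D}.
That is already a proper 5-coloring.

Yes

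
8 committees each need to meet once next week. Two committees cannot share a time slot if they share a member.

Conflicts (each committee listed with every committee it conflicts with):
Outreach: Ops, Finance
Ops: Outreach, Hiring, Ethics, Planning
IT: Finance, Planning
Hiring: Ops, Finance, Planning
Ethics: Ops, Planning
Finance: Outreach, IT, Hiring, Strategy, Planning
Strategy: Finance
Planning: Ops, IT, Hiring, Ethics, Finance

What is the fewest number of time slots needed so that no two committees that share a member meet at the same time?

Hiring, Finance, Planning pairwise conflict, so at least 3 time slots are needed.
Using 3 time slots: Outreach=1, Ops=2, IT=3, Hiring=3, Ethics=3, Finance=2, Strategy=1, Planning=1. Every pair that conflicts lands in different time slots.

3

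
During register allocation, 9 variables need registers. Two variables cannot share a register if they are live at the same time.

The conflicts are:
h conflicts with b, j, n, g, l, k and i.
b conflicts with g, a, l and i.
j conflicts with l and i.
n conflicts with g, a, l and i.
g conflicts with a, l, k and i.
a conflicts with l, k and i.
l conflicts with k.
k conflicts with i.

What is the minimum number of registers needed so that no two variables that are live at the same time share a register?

n, g, a, i are mutually in conflict, so at least 4 registers are needed.
Using 4 registers: h=3, b=4, j=1, n=4, g=1, a=3, l=2, k=4, i=2. No two conflicting variables share a register.

4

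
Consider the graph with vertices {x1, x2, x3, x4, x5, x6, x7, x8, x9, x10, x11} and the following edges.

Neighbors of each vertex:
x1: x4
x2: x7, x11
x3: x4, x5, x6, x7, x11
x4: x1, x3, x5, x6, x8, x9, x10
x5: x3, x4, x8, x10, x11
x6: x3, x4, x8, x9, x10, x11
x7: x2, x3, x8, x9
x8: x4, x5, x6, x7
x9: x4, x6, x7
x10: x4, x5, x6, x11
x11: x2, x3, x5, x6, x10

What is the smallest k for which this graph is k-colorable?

x4, x6, x10 form a triangle, so at least 3 colors are needed.
A valid assignment using 3 colors: x1=B, x2=B, x3=G, x4=R, x5=B, x6=B, x7=R, x8=G, x9=G, x10=G, x11=R. No two adjacent vertices share a color.

3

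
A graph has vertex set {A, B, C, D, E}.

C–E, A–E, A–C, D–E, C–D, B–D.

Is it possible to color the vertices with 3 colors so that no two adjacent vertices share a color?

Yes

The chromatic number is 3. A, C, E are pairwise adjacent, so at least 3 colors are needed.
One proper 3-coloring: A=green, B=red, C=blue, D=green, E=red.
That is already a proper 3-coloring.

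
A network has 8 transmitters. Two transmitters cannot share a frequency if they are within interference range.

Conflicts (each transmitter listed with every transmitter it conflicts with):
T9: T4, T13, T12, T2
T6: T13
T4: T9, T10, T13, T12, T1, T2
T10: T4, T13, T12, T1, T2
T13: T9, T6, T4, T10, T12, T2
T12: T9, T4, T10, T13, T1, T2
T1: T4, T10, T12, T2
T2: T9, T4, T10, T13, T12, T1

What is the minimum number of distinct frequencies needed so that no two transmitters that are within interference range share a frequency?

5

T4, T10, T12, T1, T2 are mutually in conflict, so at least 5 frequencies are needed.
5 frequencies suffice: frequency 1 → {T6, T2}; frequency 2 → {T13, T1}; frequency 3 → {T4}; frequency 4 → {T12}; frequency 5 → {T9, T10}. No two conflicting transmitters share a frequency.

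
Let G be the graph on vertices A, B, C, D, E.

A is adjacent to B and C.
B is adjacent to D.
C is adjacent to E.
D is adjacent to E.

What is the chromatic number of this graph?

The cycle C-A-B-D-E-C has odd length 5, so it cannot be 2-colored; at least 3 colors are needed.
3 colors suffice: color 1 → {B, E}; color 2 → {A, D}; color 3 → {C}. No two adjacent vertices share a color.

3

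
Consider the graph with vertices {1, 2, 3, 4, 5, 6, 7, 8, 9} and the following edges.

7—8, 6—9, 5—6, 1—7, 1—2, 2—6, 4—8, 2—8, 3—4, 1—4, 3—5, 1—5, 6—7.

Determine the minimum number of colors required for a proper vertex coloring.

1 and 7 are adjacent, so at least 2 colors are needed.
2 colors suffice: color a → {1, 3, 6, 8}; color b → {2, 4, 5, 7, 9}. Every edge joins two different colors.

2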